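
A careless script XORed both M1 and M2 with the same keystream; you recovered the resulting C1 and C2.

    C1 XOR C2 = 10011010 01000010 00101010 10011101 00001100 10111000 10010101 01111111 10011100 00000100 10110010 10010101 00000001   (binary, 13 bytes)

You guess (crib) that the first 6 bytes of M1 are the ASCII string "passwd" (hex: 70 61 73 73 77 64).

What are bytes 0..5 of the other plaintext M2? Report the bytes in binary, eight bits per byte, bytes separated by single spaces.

11101010 00100011 01011001 11101110 01111011 11011100

Since C1 ⊕ C2 = M1 ⊕ M2, XORing with the guessed M1 bytes yields the corresponding M2 bytes: M2 = (C1 ⊕ C2) ⊕ M1.
byte 0: 9a ⊕ 70 = ea
byte 1: 42 ⊕ 61 = 23
byte 2: 2a ⊕ 73 = 59
byte 3: 9d ⊕ 73 = ee
byte 4: 0c ⊕ 77 = 7b
byte 5: b8 ⊕ 64 = dc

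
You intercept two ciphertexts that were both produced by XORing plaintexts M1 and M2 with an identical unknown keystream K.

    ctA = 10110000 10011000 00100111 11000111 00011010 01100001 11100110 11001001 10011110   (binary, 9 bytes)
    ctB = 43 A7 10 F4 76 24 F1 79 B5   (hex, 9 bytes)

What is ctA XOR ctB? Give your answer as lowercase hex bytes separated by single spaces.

ctA ⊕ ctB = (M1 ⊕ K) ⊕ (M2 ⊕ K) = M1 ⊕ M2 — the shared key cancels under XOR.
byte 0: 10110000 xor 01000011 = 11110011
byte 1: 10011000 xor 10100111 = 00111111
byte 2: 00100111 xor 00010000 = 00110111
byte 3: 11000111 xor 11110100 = 00110011
byte 4: 00011010 xor 01110110 = 01101100
byte 5: 01100001 xor 00100100 = 01000101
byte 6: 11100110 xor 11110001 = 00010111
byte 7: 11001001 xor 01111001 = 10110000
byte 8: 10011110 xor 10110101 = 00101011

f3 3f 37 33 6c 45 17 b0 2b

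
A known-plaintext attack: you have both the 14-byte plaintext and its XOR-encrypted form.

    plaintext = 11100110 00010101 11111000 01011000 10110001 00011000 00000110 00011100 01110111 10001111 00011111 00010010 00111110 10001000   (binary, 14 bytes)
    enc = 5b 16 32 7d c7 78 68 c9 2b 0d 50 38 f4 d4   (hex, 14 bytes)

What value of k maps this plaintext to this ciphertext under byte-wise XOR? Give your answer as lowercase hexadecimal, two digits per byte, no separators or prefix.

bd03ca2576606ed55c824f2aca5c

Since enc = plaintext ⊕ k, XORing both sides with plaintext gives k = plaintext ⊕ enc.
byte 0: e6 xor 5b = bd
byte 1: 15 xor 16 = 03
byte 2: f8 xor 32 = ca
byte 3: 58 xor 7d = 25
byte 4: b1 xor c7 = 76
byte 5: 18 xor 78 = 60
byte 6: 06 xor 68 = 6e
byte 7: 1c xor c9 = d5
byte 8: 77 xor 2b = 5c
byte 9: 8f xor 0d = 82
byte 10: 1f xor 50 = 4f
byte 11: 12 xor 38 = 2a
byte 12: 3e xor f4 = ca
byte 13: 88 xor d4 = 5c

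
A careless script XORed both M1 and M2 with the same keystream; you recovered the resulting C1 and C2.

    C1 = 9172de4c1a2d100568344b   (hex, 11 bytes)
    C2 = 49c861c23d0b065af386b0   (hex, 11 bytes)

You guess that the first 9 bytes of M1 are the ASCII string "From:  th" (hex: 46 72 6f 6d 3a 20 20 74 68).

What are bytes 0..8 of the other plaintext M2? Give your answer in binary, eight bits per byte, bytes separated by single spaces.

First, C1 ⊕ C2 = (M1 ⊕ K) ⊕ (M2 ⊕ K) = M1 ⊕ M2, so the key drops out. Then M2 = (M1 ⊕ M2) ⊕ M1 over the first 9 bytes.
byte 0: (91 ^ 49) ^ 46 = d8 ^ 46 = 9e
byte 1: (72 ^ c8) ^ 72 = ba ^ 72 = c8
byte 2: (de ^ 61) ^ 6f = bf ^ 6f = d0
byte 3: (4c ^ c2) ^ 6d = 8e ^ 6d = e3
byte 4: (1a ^ 3d) ^ 3a = 27 ^ 3a = 1d
byte 5: (2d ^ 0b) ^ 20 = 26 ^ 20 = 06
byte 6: (10 ^ 06) ^ 20 = 16 ^ 20 = 36
byte 7: (05 ^ 5a) ^ 74 = 5f ^ 74 = 2b
byte 8: (68 ^ f3) ^ 68 = 9b ^ 68 = f3

10011110 11001000 11010000 11100011 00011101 00000110 00110110 00101011 11110011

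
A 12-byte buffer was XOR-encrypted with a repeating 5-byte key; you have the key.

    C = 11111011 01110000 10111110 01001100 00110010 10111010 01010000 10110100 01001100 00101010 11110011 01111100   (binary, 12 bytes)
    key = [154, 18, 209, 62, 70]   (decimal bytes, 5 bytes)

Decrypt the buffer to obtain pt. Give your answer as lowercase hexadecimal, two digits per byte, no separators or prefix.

The 5-byte key repeats, so the effective keystream is 9a 12 d1 3e 46 9a 12 d1 3e 46 9a 12.
byte 0: fb ⊕ 9a = 61
byte 1: 70 ⊕ 12 = 62
byte 2: be ⊕ d1 = 6f
byte 3: 4c ⊕ 3e = 72
byte 4: 32 ⊕ 46 = 74
byte 5: ba ⊕ 9a = 20
byte 6: 50 ⊕ 12 = 42
byte 7: b4 ⊕ d1 = 65
byte 8: 4c ⊕ 3e = 72
byte 9: 2a ⊕ 46 = 6c
byte 10: f3 ⊕ 9a = 69
byte 11: 7c ⊕ 12 = 6e

61626f7274204265726c696e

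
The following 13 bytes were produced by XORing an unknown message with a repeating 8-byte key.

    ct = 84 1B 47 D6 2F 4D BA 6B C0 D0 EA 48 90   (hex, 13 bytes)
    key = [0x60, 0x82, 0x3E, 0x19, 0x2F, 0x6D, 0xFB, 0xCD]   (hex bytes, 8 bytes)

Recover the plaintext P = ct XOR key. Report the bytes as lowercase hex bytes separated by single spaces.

e4 99 79 cf 00 20 41 a6 a0 52 d4 51 bf

The 8-byte key repeats, so the effective keystream is 60 82 3e 19 2f 6d fb cd 60 82 3e 19 2f.
byte 0: 132 XOR  96 = 228
byte 1:  27 XOR 130 = 153
byte 2:  71 XOR  62 = 121
byte 3: 214 XOR  25 = 207
byte 4:  47 XOR  47 =   0
byte 5:  77 XOR 109 =  32
byte 6: 186 XOR 251 =  65
byte 7: 107 XOR 205 = 166
byte 8: 192 XOR  96 = 160
byte 9: 208 XOR 130 =  82
byte 10: 234 XOR  62 = 212
byte 11:  72 XOR  25 =  81
byte 12: 144 XOR  47 = 191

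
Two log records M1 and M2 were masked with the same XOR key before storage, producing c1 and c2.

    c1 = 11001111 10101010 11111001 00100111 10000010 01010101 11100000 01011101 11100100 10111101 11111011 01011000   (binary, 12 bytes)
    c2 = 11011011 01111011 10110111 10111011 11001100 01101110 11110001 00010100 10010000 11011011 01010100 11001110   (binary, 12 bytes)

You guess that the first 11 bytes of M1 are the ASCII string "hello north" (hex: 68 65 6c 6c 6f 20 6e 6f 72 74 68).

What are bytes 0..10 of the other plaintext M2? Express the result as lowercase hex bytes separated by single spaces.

First, c1 ⊕ c2 = (M1 ⊕ K) ⊕ (M2 ⊕ K) = M1 ⊕ M2, so the key drops out. Then M2 = (M1 ⊕ M2) ⊕ M1 over the first 11 bytes.
byte 0: (cf ^ db) ^ 68 = 14 ^ 68 = 7c
byte 1: (aa ^ 7b) ^ 65 = d1 ^ 65 = b4
byte 2: (f9 ^ b7) ^ 6c = 4e ^ 6c = 22
byte 3: (27 ^ bb) ^ 6c = 9c ^ 6c = f0
byte 4: (82 ^ cc) ^ 6f = 4e ^ 6f = 21
byte 5: (55 ^ 6e) ^ 20 = 3b ^ 20 = 1b
byte 6: (e0 ^ f1) ^ 6e = 11 ^ 6e = 7f
byte 7: (5d ^ 14) ^ 6f = 49 ^ 6f = 26
byte 8: (e4 ^ 90) ^ 72 = 74 ^ 72 = 06
byte 9: (bd ^ db) ^ 74 = 66 ^ 74 = 12
byte 10: (fb ^ 54) ^ 68 = af ^ 68 = c7

7c b4 22 f0 21 1b 7f 26 06 12 c7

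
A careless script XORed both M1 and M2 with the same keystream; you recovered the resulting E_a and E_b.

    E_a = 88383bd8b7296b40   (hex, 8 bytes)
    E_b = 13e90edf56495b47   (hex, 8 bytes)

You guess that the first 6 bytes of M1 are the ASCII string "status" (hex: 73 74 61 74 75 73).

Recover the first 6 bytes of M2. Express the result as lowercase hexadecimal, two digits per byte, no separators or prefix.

e8a554739413

First, E_a ⊕ E_b = (M1 ⊕ K) ⊕ (M2 ⊕ K) = M1 ⊕ M2, so the key drops out. Then M2 = (M1 ⊕ M2) ⊕ M1 over the first 6 bytes.
byte 0: (88 xor 13) xor 73 = 9b xor 73 = e8
byte 1: (38 xor e9) xor 74 = d1 xor 74 = a5
byte 2: (3b xor 0e) xor 61 = 35 xor 61 = 54
byte 3: (d8 xor df) xor 74 = 07 xor 74 = 73
byte 4: (b7 xor 56) xor 75 = e1 xor 75 = 94
byte 5: (29 xor 49) xor 73 = 60 xor 73 = 13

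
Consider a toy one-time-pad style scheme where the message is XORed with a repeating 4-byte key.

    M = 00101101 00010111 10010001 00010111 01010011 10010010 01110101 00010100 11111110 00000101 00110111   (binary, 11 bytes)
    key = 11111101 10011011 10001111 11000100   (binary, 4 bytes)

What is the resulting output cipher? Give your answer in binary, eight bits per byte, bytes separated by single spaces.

11010000 10001100 00011110 11010011 10101110 00001001 11111010 11010000 00000011 10011110 10111000

The 4-byte key repeats, so the effective keystream is fd 9b 8f c4 fd 9b 8f c4 fd 9b 8f.
byte 0: 2d xor fd = d0
byte 1: 17 xor 9b = 8c
byte 2: 91 xor 8f = 1e
byte 3: 17 xor c4 = d3
byte 4: 53 xor fd = ae
byte 5: 92 xor 9b = 09
byte 6: 75 xor 8f = fa
byte 7: 14 xor c4 = d0
byte 8: fe xor fd = 03
byte 9: 05 xor 9b = 9e
byte 10: 37 xor 8f = b8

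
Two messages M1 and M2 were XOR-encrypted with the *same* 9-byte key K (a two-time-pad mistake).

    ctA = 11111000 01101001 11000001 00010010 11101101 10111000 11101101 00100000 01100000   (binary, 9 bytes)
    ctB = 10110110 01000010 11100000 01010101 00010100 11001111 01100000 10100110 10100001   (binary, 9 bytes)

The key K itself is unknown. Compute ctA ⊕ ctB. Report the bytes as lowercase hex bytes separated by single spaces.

ctA ⊕ ctB = (M1 ⊕ K) ⊕ (M2 ⊕ K) = M1 ⊕ M2 — the shared key cancels under XOR.
byte 0: 248 XOR 182 =  78
byte 1: 105 XOR  66 =  43
byte 2: 193 XOR 224 =  33
byte 3:  18 XOR  85 =  71
byte 4: 237 XOR  20 = 249
byte 5: 184 XOR 207 = 119
byte 6: 237 XOR  96 = 141
byte 7:  32 XOR 166 = 134
byte 8:  96 XOR 161 = 193

4e 2b 21 47 f9 77 8d 86 c1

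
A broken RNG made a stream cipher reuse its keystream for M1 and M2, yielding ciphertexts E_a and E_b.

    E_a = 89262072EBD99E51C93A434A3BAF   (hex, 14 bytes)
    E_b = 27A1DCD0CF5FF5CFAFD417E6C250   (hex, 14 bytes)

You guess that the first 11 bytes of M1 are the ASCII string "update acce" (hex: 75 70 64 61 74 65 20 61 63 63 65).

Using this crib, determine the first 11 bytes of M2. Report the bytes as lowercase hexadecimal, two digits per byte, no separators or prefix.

dbf798c350e34bff058d31

First, E_a ⊕ E_b = (M1 ⊕ K) ⊕ (M2 ⊕ K) = M1 ⊕ M2, so the key drops out. Then M2 = (M1 ⊕ M2) ⊕ M1 over the first 11 bytes.
byte 0: (89 XOR 27) XOR 75 = ae XOR 75 = db
byte 1: (26 XOR a1) XOR 70 = 87 XOR 70 = f7
byte 2: (20 XOR dc) XOR 64 = fc XOR 64 = 98
byte 3: (72 XOR d0) XOR 61 = a2 XOR 61 = c3
byte 4: (eb XOR cf) XOR 74 = 24 XOR 74 = 50
byte 5: (d9 XOR 5f) XOR 65 = 86 XOR 65 = e3
byte 6: (9e XOR f5) XOR 20 = 6b XOR 20 = 4b
byte 7: (51 XOR cf) XOR 61 = 9e XOR 61 = ff
byte 8: (c9 XOR af) XOR 63 = 66 XOR 63 = 05
byte 9: (3a XOR d4) XOR 63 = ee XOR 63 = 8d
byte 10: (43 XOR 17) XOR 65 = 54 XOR 65 = 31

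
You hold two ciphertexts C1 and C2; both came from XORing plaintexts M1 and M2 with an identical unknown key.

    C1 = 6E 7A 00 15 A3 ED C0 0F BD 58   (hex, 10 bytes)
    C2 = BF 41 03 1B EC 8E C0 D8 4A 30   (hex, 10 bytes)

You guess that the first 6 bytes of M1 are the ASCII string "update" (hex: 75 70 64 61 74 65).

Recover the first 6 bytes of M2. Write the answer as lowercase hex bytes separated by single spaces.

First, C1 ⊕ C2 = (M1 ⊕ K) ⊕ (M2 ⊕ K) = M1 ⊕ M2, so the key drops out. Then M2 = (M1 ⊕ M2) ⊕ M1 over the first 6 bytes.
byte 0: (6e ⊕ bf) ⊕ 75 = d1 ⊕ 75 = a4
byte 1: (7a ⊕ 41) ⊕ 70 = 3b ⊕ 70 = 4b
byte 2: (00 ⊕ 03) ⊕ 64 = 03 ⊕ 64 = 67
byte 3: (15 ⊕ 1b) ⊕ 61 = 0e ⊕ 61 = 6f
byte 4: (a3 ⊕ ec) ⊕ 74 = 4f ⊕ 74 = 3b
byte 5: (ed ⊕ 8e) ⊕ 65 = 63 ⊕ 65 = 06

a4 4b 67 6f 3b 06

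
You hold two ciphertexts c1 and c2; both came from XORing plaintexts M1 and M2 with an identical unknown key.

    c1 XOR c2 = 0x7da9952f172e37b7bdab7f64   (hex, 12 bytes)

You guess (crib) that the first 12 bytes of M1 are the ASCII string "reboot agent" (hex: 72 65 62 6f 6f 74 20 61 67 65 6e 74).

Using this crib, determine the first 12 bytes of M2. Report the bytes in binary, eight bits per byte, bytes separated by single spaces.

00001111 11001100 11110111 01000000 01111000 01011010 00010111 11010110 11011010 11001110 00010001 00010000

Since c1 ⊕ c2 = M1 ⊕ M2, XORing with the guessed M1 bytes yields the corresponding M2 bytes: M2 = (c1 ⊕ c2) ⊕ M1.
byte 0: 7d xor 72 = 0f
byte 1: a9 xor 65 = cc
byte 2: 95 xor 62 = f7
byte 3: 2f xor 6f = 40
byte 4: 17 xor 6f = 78
byte 5: 2e xor 74 = 5a
byte 6: 37 xor 20 = 17
byte 7: b7 xor 61 = d6
byte 8: bd xor 67 = da
byte 9: ab xor 65 = ce
byte 10: 7f xor 6e = 11
byte 11: 64 xor 74 = 10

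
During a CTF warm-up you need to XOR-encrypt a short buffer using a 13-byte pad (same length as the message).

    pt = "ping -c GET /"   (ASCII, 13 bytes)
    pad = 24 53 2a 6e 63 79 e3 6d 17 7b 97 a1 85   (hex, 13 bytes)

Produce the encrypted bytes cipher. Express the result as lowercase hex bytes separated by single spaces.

XOR is its own inverse, so applying the key byte-wise gives the result directly.
byte 0: 112 ^  36 =  84
byte 1: 105 ^  83 =  58
byte 2: 110 ^  42 =  68
byte 3: 103 ^ 110 =   9
byte 4:  32 ^  99 =  67
byte 5:  45 ^ 121 =  84
byte 6:  99 ^ 227 = 128
byte 7:  32 ^ 109 =  77
byte 8:  71 ^  23 =  80
byte 9:  69 ^ 123 =  62
byte 10:  84 ^ 151 = 195
byte 11:  32 ^ 161 = 129
byte 12:  47 ^ 133 = 170

54 3a 44 09 43 54 80 4d 50 3e c3 81 aa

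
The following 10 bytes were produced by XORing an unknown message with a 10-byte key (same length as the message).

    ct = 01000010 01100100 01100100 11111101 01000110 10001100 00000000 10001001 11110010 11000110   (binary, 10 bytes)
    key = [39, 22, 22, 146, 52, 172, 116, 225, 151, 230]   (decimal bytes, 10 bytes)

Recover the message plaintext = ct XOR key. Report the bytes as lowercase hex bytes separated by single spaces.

XOR is its own inverse, so applying the key byte-wise gives the result directly.
42 xor 27 = 65
64 xor 16 = 72
64 xor 16 = 72
fd xor 92 = 6f
46 xor 34 = 72
8c xor ac = 20
00 xor 74 = 74
89 xor e1 = 68
f2 xor 97 = 65
c6 xor e6 = 20

65 72 72 6f 72 20 74 68 65 20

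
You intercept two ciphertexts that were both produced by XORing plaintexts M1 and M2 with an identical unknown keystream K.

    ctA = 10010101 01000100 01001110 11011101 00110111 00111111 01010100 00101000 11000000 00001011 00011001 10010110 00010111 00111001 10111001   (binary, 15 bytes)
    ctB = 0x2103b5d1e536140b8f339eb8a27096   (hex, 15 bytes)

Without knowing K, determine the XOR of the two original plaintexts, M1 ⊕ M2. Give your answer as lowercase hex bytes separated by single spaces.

b4 47 fb 0c d2 09 40 23 4f 38 87 2e b5 49 2f

ctA ⊕ ctB = (M1 ⊕ K) ⊕ (M2 ⊕ K) = M1 ⊕ M2 — the shared key cancels under XOR.
95 xor 21 = b4
44 xor 03 = 47
4e xor b5 = fb
dd xor d1 = 0c
37 xor e5 = d2
3f xor 36 = 09
54 xor 14 = 40
28 xor 0b = 23
c0 xor 8f = 4f
0b xor 33 = 38
19 xor 9e = 87
96 xor b8 = 2e
17 xor a2 = b5
39 xor 70 = 49
b9 xor 96 = 2f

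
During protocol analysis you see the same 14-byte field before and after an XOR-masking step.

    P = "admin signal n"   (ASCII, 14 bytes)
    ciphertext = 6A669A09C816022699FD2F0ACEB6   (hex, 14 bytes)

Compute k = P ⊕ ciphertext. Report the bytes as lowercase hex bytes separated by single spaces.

0b 02 f7 60 a6 36 71 4f fe 93 4e 66 ee d8

Since ciphertext = P ⊕ k, XORing both sides with P gives k = P ⊕ ciphertext.
61 ^ 6a = 0b
64 ^ 66 = 02
6d ^ 9a = f7
69 ^ 09 = 60
6e ^ c8 = a6
20 ^ 16 = 36
73 ^ 02 = 71
69 ^ 26 = 4f
67 ^ 99 = fe
6e ^ fd = 93
61 ^ 2f = 4e
6c ^ 0a = 66
20 ^ ce = ee
6e ^ b6 = d8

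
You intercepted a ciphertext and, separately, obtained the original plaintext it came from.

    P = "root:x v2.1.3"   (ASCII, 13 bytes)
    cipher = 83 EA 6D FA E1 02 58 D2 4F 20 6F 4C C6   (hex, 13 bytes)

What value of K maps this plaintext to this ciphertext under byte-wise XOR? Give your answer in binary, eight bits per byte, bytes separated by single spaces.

11110001 10000101 00000010 10001110 11011011 01111010 01111000 10100100 01111101 00001110 01011110 01100010 11110101

Since cipher = P ⊕ K, XORing both sides with P gives K = P ⊕ cipher.
72 XOR 83 = f1
6f XOR ea = 85
6f XOR 6d = 02
74 XOR fa = 8e
3a XOR e1 = db
78 XOR 02 = 7a
20 XOR 58 = 78
76 XOR d2 = a4
32 XOR 4f = 7d
2e XOR 20 = 0e
31 XOR 6f = 5e
2e XOR 4c = 62
33 XOR c6 = f5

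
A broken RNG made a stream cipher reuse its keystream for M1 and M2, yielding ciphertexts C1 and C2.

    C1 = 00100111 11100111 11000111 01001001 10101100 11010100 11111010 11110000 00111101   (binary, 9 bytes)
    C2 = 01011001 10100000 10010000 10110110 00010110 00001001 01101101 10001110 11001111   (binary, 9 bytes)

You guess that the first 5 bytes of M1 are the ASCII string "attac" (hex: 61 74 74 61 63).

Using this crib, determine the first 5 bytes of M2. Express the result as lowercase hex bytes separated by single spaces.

1f 33 23 9e d9

First, C1 ⊕ C2 = (M1 ⊕ K) ⊕ (M2 ⊕ K) = M1 ⊕ M2, so the key drops out. Then M2 = (M1 ⊕ M2) ⊕ M1 over the first 5 bytes.
byte 0: (27 ⊕ 59) ⊕ 61 = 7e ⊕ 61 = 1f
byte 1: (e7 ⊕ a0) ⊕ 74 = 47 ⊕ 74 = 33
byte 2: (c7 ⊕ 90) ⊕ 74 = 57 ⊕ 74 = 23
byte 3: (49 ⊕ b6) ⊕ 61 = ff ⊕ 61 = 9e
byte 4: (ac ⊕ 16) ⊕ 63 = ba ⊕ 63 = d9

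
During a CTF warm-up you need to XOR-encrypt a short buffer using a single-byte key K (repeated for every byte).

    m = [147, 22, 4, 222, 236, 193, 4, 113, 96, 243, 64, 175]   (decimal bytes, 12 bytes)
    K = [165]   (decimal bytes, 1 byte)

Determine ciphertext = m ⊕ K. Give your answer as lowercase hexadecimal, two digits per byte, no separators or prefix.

The 1-byte key repeats, so the effective keystream is a5 a5 a5 a5 a5 a5 a5 a5 a5 a5 a5 a5.
byte 0: 93 XOR a5 = 36
byte 1: 16 XOR a5 = b3
byte 2: 04 XOR a5 = a1
byte 3: de XOR a5 = 7b
byte 4: ec XOR a5 = 49
byte 5: c1 XOR a5 = 64
byte 6: 04 XOR a5 = a1
byte 7: 71 XOR a5 = d4
byte 8: 60 XOR a5 = c5
byte 9: f3 XOR a5 = 56
byte 10: 40 XOR a5 = e5
byte 11: af XOR a5 = 0a

36b3a17b4964a1d4c556e50a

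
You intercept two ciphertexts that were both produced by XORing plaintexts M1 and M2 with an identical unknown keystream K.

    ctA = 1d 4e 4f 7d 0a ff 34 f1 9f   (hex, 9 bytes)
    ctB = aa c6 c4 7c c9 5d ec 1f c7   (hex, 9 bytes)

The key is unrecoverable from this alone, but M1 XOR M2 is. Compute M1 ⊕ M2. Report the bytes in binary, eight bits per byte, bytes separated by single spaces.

10110111 10001000 10001011 00000001 11000011 10100010 11011000 11101110 01011000

ctA ⊕ ctB = (M1 ⊕ K) ⊕ (M2 ⊕ K) = M1 ⊕ M2 — the shared key cancels under XOR.
 29 xor 170 = 183
 78 xor 198 = 136
 79 xor 196 = 139
125 xor 124 =   1
 10 xor 201 = 195
255 xor  93 = 162
 52 xor 236 = 216
241 xor  31 = 238
159 xor 199 =  88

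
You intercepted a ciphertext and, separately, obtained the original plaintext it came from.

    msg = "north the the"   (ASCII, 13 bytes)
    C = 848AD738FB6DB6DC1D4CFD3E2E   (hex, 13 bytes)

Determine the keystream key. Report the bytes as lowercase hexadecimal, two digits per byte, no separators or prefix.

Since C = msg ⊕ key, XORing both sides with msg gives key = msg ⊕ C.
6e ^ 84 = ea
6f ^ 8a = e5
72 ^ d7 = a5
74 ^ 38 = 4c
68 ^ fb = 93
20 ^ 6d = 4d
74 ^ b6 = c2
68 ^ dc = b4
65 ^ 1d = 78
20 ^ 4c = 6c
74 ^ fd = 89
68 ^ 3e = 56
65 ^ 2e = 4b

eae5a54c934dc2b4786c89564b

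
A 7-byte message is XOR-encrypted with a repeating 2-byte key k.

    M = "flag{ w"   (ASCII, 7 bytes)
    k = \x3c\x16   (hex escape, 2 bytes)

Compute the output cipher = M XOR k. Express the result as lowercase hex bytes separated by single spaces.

The 2-byte key repeats, so the effective keystream is 3c 16 3c 16 3c 16 3c.
byte 0: 66 ^ 3c = 5a
byte 1: 6c ^ 16 = 7a
byte 2: 61 ^ 3c = 5d
byte 3: 67 ^ 16 = 71
byte 4: 7b ^ 3c = 47
byte 5: 20 ^ 16 = 36
byte 6: 77 ^ 3c = 4b

5a 7a 5d 71 47 36 4b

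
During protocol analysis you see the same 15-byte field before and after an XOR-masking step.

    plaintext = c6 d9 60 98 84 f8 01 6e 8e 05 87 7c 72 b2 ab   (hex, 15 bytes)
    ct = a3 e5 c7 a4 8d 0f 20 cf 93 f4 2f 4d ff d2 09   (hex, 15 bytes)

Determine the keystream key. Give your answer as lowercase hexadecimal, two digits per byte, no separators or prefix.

Since ct = plaintext ⊕ key, XORing both sides with plaintext gives key = plaintext ⊕ ct.
byte 0: 198 XOR 163 = 101
byte 1: 217 XOR 229 =  60
byte 2:  96 XOR 199 = 167
byte 3: 152 XOR 164 =  60
byte 4: 132 XOR 141 =   9
byte 5: 248 XOR  15 = 247
byte 6:   1 XOR  32 =  33
byte 7: 110 XOR 207 = 161
byte 8: 142 XOR 147 =  29
byte 9:   5 XOR 244 = 241
byte 10: 135 XOR  47 = 168
byte 11: 124 XOR  77 =  49
byte 12: 114 XOR 255 = 141
byte 13: 178 XOR 210 =  96
byte 14: 171 XOR   9 = 162

653ca73c09f721a11df1a8318d60a2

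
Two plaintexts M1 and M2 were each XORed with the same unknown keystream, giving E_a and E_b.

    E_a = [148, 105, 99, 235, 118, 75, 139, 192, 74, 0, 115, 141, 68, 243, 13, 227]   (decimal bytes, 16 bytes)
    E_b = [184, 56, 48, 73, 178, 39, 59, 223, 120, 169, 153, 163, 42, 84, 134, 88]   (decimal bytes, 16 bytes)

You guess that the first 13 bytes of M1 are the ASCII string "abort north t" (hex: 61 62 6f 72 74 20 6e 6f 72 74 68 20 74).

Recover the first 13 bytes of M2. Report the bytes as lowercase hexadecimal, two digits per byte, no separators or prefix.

4d333cd0b04cde7040dd820e1a

First, E_a ⊕ E_b = (M1 ⊕ K) ⊕ (M2 ⊕ K) = M1 ⊕ M2, so the key drops out. Then M2 = (M1 ⊕ M2) ⊕ M1 over the first 13 bytes.
byte 0: (94 XOR b8) XOR 61 = 2c XOR 61 = 4d
byte 1: (69 XOR 38) XOR 62 = 51 XOR 62 = 33
byte 2: (63 XOR 30) XOR 6f = 53 XOR 6f = 3c
byte 3: (eb XOR 49) XOR 72 = a2 XOR 72 = d0
byte 4: (76 XOR b2) XOR 74 = c4 XOR 74 = b0
byte 5: (4b XOR 27) XOR 20 = 6c XOR 20 = 4c
byte 6: (8b XOR 3b) XOR 6e = b0 XOR 6e = de
byte 7: (c0 XOR df) XOR 6f = 1f XOR 6f = 70
byte 8: (4a XOR 78) XOR 72 = 32 XOR 72 = 40
byte 9: (00 XOR a9) XOR 74 = a9 XOR 74 = dd
byte 10: (73 XOR 99) XOR 68 = ea XOR 68 = 82
byte 11: (8d XOR a3) XOR 20 = 2e XOR 20 = 0e
byte 12: (44 XOR 2a) XOR 74 = 6e XOR 74 = 1a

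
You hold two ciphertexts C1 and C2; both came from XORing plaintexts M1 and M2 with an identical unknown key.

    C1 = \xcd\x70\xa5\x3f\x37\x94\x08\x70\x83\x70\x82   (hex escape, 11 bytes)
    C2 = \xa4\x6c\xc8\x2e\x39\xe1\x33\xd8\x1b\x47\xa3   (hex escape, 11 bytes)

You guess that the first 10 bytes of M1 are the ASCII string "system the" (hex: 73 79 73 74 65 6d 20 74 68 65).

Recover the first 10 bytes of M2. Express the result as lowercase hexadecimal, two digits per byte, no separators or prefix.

1a651e656b181bdcf052

First, C1 ⊕ C2 = (M1 ⊕ K) ⊕ (M2 ⊕ K) = M1 ⊕ M2, so the key drops out. Then M2 = (M1 ⊕ M2) ⊕ M1 over the first 10 bytes.
byte 0: (cd ^ a4) ^ 73 = 69 ^ 73 = 1a
byte 1: (70 ^ 6c) ^ 79 = 1c ^ 79 = 65
byte 2: (a5 ^ c8) ^ 73 = 6d ^ 73 = 1e
byte 3: (3f ^ 2e) ^ 74 = 11 ^ 74 = 65
byte 4: (37 ^ 39) ^ 65 = 0e ^ 65 = 6b
byte 5: (94 ^ e1) ^ 6d = 75 ^ 6d = 18
byte 6: (08 ^ 33) ^ 20 = 3b ^ 20 = 1b
byte 7: (70 ^ d8) ^ 74 = a8 ^ 74 = dc
byte 8: (83 ^ 1b) ^ 68 = 98 ^ 68 = f0
byte 9: (70 ^ 47) ^ 65 = 37 ^ 65 = 52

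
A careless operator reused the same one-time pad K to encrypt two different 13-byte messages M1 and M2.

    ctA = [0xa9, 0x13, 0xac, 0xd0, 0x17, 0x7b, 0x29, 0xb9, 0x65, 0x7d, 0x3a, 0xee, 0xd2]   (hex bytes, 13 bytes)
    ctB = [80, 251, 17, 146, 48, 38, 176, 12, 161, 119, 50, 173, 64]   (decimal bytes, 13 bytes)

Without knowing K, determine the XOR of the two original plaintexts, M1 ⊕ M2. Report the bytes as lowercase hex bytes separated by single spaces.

ctA ⊕ ctB = (M1 ⊕ K) ⊕ (M2 ⊕ K) = M1 ⊕ M2 — the shared key cancels under XOR.
a9 ^ 50 = f9
13 ^ fb = e8
ac ^ 11 = bd
d0 ^ 92 = 42
17 ^ 30 = 27
7b ^ 26 = 5d
29 ^ b0 = 99
b9 ^ 0c = b5
65 ^ a1 = c4
7d ^ 77 = 0a
3a ^ 32 = 08
ee ^ ad = 43
d2 ^ 40 = 92

f9 e8 bd 42 27 5d 99 b5 c4 0a 08 43 92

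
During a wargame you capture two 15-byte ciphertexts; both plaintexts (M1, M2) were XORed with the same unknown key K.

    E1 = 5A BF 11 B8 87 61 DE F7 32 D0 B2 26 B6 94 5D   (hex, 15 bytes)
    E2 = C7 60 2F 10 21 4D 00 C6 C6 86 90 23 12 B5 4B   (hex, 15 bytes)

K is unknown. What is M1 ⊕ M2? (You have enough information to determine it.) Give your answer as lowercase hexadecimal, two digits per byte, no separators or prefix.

9ddf3ea8a62cde31f4562205a42116

E1 ⊕ E2 = (M1 ⊕ K) ⊕ (M2 ⊕ K) = M1 ⊕ M2 — the shared key cancels under XOR.
byte 0:  90 XOR 199 = 157
byte 1: 191 XOR  96 = 223
byte 2:  17 XOR  47 =  62
byte 3: 184 XOR  16 = 168
byte 4: 135 XOR  33 = 166
byte 5:  97 XOR  77 =  44
byte 6: 222 XOR   0 = 222
byte 7: 247 XOR 198 =  49
byte 8:  50 XOR 198 = 244
byte 9: 208 XOR 134 =  86
byte 10: 178 XOR 144 =  34
byte 11:  38 XOR  35 =   5
byte 12: 182 XOR  18 = 164
byte 13: 148 XOR 181 =  33
byte 14:  93 XOR  75 =  22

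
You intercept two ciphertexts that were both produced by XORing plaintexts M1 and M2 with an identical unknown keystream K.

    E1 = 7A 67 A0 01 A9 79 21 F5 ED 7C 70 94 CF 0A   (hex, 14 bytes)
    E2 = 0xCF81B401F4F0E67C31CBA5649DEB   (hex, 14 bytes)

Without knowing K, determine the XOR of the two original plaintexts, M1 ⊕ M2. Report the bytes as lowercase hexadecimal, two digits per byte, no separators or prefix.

b5e614005d89c789dcb7d5f052e1

E1 ⊕ E2 = (M1 ⊕ K) ⊕ (M2 ⊕ K) = M1 ⊕ M2 — the shared key cancels under XOR.
7a xor cf = b5
67 xor 81 = e6
a0 xor b4 = 14
01 xor 01 = 00
a9 xor f4 = 5d
79 xor f0 = 89
21 xor e6 = c7
f5 xor 7c = 89
ed xor 31 = dc
7c xor cb = b7
70 xor a5 = d5
94 xor 64 = f0
cf xor 9d = 52
0a xor eb = e1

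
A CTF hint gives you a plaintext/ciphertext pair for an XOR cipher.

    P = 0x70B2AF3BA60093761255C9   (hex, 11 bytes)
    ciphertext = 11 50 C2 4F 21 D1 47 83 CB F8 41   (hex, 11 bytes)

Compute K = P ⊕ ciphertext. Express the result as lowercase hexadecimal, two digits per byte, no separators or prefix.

Since ciphertext = P ⊕ K, XORing both sides with P gives K = P ⊕ ciphertext.
byte 0: 70 XOR 11 = 61
byte 1: b2 XOR 50 = e2
byte 2: af XOR c2 = 6d
byte 3: 3b XOR 4f = 74
byte 4: a6 XOR 21 = 87
byte 5: 00 XOR d1 = d1
byte 6: 93 XOR 47 = d4
byte 7: 76 XOR 83 = f5
byte 8: 12 XOR cb = d9
byte 9: 55 XOR f8 = ad
byte 10: c9 XOR 41 = 88

61e26d7487d1d4f5d9ad88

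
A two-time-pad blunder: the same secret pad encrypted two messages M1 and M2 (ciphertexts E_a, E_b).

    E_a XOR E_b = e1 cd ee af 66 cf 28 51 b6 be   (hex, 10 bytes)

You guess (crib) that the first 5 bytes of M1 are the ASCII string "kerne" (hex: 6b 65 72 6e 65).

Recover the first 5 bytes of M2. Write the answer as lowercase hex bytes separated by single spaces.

8a a8 9c c1 03

Since E_a ⊕ E_b = M1 ⊕ M2, XORing with the guessed M1 bytes yields the corresponding M2 bytes: M2 = (E_a ⊕ E_b) ⊕ M1.
e1 XOR 6b = 8a
cd XOR 65 = a8
ee XOR 72 = 9c
af XOR 6e = c1
66 XOR 65 = 03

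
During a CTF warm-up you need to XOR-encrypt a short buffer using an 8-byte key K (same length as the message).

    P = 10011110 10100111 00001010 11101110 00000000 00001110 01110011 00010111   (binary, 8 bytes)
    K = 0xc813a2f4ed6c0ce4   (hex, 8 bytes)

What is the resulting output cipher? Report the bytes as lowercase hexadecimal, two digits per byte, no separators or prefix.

9e ^ c8 = 56
a7 ^ 13 = b4
0a ^ a2 = a8
ee ^ f4 = 1a
00 ^ ed = ed
0e ^ 6c = 62
73 ^ 0c = 7f
17 ^ e4 = f3

56b4a81aed627ff3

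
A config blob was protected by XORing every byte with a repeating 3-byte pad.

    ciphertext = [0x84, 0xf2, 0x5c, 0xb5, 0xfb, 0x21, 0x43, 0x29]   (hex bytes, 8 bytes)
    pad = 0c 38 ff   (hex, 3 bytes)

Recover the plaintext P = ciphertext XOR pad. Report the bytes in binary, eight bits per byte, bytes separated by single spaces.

The 3-byte key repeats, so the effective keystream is 0c 38 ff 0c 38 ff 0c 38.
byte 0: 84 XOR 0c = 88
byte 1: f2 XOR 38 = ca
byte 2: 5c XOR ff = a3
byte 3: b5 XOR 0c = b9
byte 4: fb XOR 38 = c3
byte 5: 21 XOR ff = de
byte 6: 43 XOR 0c = 4f
byte 7: 29 XOR 38 = 11

10001000 11001010 10100011 10111001 11000011 11011110 01001111 00010001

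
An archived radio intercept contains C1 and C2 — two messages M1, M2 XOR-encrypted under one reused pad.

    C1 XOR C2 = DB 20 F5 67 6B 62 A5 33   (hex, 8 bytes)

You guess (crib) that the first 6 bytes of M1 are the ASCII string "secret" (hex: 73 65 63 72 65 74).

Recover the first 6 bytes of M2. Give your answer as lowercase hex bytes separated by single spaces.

a8 45 96 15 0e 16

Since C1 ⊕ C2 = M1 ⊕ M2, XORing with the guessed M1 bytes yields the corresponding M2 bytes: M2 = (C1 ⊕ C2) ⊕ M1.
byte 0: db xor 73 = a8
byte 1: 20 xor 65 = 45
byte 2: f5 xor 63 = 96
byte 3: 67 xor 72 = 15
byte 4: 6b xor 65 = 0e
byte 5: 62 xor 74 = 16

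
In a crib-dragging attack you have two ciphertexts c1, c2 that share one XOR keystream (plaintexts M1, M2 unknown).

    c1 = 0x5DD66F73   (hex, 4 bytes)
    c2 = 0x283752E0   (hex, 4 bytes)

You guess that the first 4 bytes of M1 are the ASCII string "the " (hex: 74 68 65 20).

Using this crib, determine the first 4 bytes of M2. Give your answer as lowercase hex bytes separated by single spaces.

First, c1 ⊕ c2 = (M1 ⊕ K) ⊕ (M2 ⊕ K) = M1 ⊕ M2, so the key drops out. Then M2 = (M1 ⊕ M2) ⊕ M1 over the first 4 bytes.
byte 0: (5d ⊕ 28) ⊕ 74 = 75 ⊕ 74 = 01
byte 1: (d6 ⊕ 37) ⊕ 68 = e1 ⊕ 68 = 89
byte 2: (6f ⊕ 52) ⊕ 65 = 3d ⊕ 65 = 58
byte 3: (73 ⊕ e0) ⊕ 20 = 93 ⊕ 20 = b3

01 89 58 b3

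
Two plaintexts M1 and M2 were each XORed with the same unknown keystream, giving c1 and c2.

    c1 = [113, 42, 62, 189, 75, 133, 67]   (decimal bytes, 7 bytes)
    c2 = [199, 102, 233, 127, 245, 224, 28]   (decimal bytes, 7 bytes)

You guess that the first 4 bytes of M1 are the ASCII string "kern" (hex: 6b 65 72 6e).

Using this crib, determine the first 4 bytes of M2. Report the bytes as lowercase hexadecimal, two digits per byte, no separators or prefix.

First, c1 ⊕ c2 = (M1 ⊕ K) ⊕ (M2 ⊕ K) = M1 ⊕ M2, so the key drops out. Then M2 = (M1 ⊕ M2) ⊕ M1 over the first 4 bytes.
byte 0: (71 XOR c7) XOR 6b = b6 XOR 6b = dd
byte 1: (2a XOR 66) XOR 65 = 4c XOR 65 = 29
byte 2: (3e XOR e9) XOR 72 = d7 XOR 72 = a5
byte 3: (bd XOR 7f) XOR 6e = c2 XOR 6e = ac

dd29a5ac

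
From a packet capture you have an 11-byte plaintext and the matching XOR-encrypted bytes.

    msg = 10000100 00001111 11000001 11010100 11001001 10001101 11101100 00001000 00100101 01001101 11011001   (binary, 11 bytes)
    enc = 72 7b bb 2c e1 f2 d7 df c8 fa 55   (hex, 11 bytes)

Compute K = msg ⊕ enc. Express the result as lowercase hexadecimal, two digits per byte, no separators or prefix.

Since enc = msg ⊕ K, XORing both sides with msg gives K = msg ⊕ enc.
132 xor 114 = 246
 15 xor 123 = 116
193 xor 187 = 122
212 xor  44 = 248
201 xor 225 =  40
141 xor 242 = 127
236 xor 215 =  59
  8 xor 223 = 215
 37 xor 200 = 237
 77 xor 250 = 183
217 xor  85 = 140

f6747af8287f3bd7edb78c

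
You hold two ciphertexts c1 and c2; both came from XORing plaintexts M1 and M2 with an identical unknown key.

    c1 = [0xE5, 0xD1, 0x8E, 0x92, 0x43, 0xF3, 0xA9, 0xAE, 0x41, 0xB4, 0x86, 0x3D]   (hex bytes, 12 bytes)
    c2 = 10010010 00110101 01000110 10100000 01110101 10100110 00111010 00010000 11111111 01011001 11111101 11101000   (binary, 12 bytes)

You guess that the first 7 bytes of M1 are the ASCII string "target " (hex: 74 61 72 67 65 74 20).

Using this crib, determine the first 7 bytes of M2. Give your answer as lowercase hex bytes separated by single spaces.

First, c1 ⊕ c2 = (M1 ⊕ K) ⊕ (M2 ⊕ K) = M1 ⊕ M2, so the key drops out. Then M2 = (M1 ⊕ M2) ⊕ M1 over the first 7 bytes.
byte 0: (e5 ⊕ 92) ⊕ 74 = 77 ⊕ 74 = 03
byte 1: (d1 ⊕ 35) ⊕ 61 = e4 ⊕ 61 = 85
byte 2: (8e ⊕ 46) ⊕ 72 = c8 ⊕ 72 = ba
byte 3: (92 ⊕ a0) ⊕ 67 = 32 ⊕ 67 = 55
byte 4: (43 ⊕ 75) ⊕ 65 = 36 ⊕ 65 = 53
byte 5: (f3 ⊕ a6) ⊕ 74 = 55 ⊕ 74 = 21
byte 6: (a9 ⊕ 3a) ⊕ 20 = 93 ⊕ 20 = b3

03 85 ba 55 53 21 b3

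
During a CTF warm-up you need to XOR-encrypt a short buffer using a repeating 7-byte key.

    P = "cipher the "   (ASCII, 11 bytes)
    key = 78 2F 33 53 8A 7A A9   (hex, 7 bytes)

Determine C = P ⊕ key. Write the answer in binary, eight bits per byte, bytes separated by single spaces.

The 7-byte key repeats, so the effective keystream is 78 2f 33 53 8a 7a a9 78 2f 33 53.
byte 0: 01100011 ^ 01111000 = 00011011
byte 1: 01101001 ^ 00101111 = 01000110
byte 2: 01110000 ^ 00110011 = 01000011
byte 3: 01101000 ^ 01010011 = 00111011
byte 4: 01100101 ^ 10001010 = 11101111
byte 5: 01110010 ^ 01111010 = 00001000
byte 6: 00100000 ^ 10101001 = 10001001
byte 7: 01110100 ^ 01111000 = 00001100
byte 8: 01101000 ^ 00101111 = 01000111
byte 9: 01100101 ^ 00110011 = 01010110
byte 10: 00100000 ^ 01010011 = 01110011

00011011 01000110 01000011 00111011 11101111 00001000 10001001 00001100 01000111 01010110 01110011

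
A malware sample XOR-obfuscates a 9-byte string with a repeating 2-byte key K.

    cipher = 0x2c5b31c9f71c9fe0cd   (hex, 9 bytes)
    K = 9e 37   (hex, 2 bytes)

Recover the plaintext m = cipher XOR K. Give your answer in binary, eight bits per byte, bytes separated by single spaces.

10110010 01101100 10101111 11111110 01101001 00101011 00000001 11010111 01010011

The 2-byte key repeats, so the effective keystream is 9e 37 9e 37 9e 37 9e 37 9e.
byte 0: 2c ⊕ 9e = b2
byte 1: 5b ⊕ 37 = 6c
byte 2: 31 ⊕ 9e = af
byte 3: c9 ⊕ 37 = fe
byte 4: f7 ⊕ 9e = 69
byte 5: 1c ⊕ 37 = 2b
byte 6: 9f ⊕ 9e = 01
byte 7: e0 ⊕ 37 = d7
byte 8: cd ⊕ 9e = 53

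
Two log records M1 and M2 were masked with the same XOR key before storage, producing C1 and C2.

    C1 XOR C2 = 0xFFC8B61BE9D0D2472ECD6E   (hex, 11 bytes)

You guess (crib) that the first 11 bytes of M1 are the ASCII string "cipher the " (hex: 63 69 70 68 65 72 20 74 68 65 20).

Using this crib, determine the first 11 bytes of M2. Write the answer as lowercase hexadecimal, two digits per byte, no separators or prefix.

Since C1 ⊕ C2 = M1 ⊕ M2, XORing with the guessed M1 bytes yields the corresponding M2 bytes: M2 = (C1 ⊕ C2) ⊕ M1.
byte 0: 11111111 ^ 01100011 = 10011100
byte 1: 11001000 ^ 01101001 = 10100001
byte 2: 10110110 ^ 01110000 = 11000110
byte 3: 00011011 ^ 01101000 = 01110011
byte 4: 11101001 ^ 01100101 = 10001100
byte 5: 11010000 ^ 01110010 = 10100010
byte 6: 11010010 ^ 00100000 = 11110010
byte 7: 01000111 ^ 01110100 = 00110011
byte 8: 00101110 ^ 01101000 = 01000110
byte 9: 11001101 ^ 01100101 = 10101000
byte 10: 01101110 ^ 00100000 = 01001110

9ca1c6738ca2f23346a84e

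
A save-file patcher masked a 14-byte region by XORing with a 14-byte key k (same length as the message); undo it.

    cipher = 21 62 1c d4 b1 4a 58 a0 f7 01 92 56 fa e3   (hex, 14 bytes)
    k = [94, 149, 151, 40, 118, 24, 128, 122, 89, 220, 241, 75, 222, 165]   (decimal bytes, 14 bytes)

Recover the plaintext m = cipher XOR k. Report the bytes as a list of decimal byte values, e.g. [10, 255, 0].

XOR is its own inverse, so applying the key byte-wise gives the result directly.
byte 0: 21 ⊕ 5e = 7f
byte 1: 62 ⊕ 95 = f7
byte 2: 1c ⊕ 97 = 8b
byte 3: d4 ⊕ 28 = fc
byte 4: b1 ⊕ 76 = c7
byte 5: 4a ⊕ 18 = 52
byte 6: 58 ⊕ 80 = d8
byte 7: a0 ⊕ 7a = da
byte 8: f7 ⊕ 59 = ae
byte 9: 01 ⊕ dc = dd
byte 10: 92 ⊕ f1 = 63
byte 11: 56 ⊕ 4b = 1d
byte 12: fa ⊕ de = 24
byte 13: e3 ⊕ a5 = 46

[127, 247, 139, 252, 199, 82, 216, 218, 174, 221, 99, 29, 36, 70]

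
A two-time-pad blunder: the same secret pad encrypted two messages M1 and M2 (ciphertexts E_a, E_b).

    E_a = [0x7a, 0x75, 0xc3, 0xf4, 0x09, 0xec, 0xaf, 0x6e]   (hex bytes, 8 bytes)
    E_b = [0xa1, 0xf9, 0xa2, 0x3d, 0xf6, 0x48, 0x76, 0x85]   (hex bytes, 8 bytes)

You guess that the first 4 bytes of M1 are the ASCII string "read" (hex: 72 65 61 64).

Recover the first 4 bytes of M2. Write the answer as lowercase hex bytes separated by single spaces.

First, E_a ⊕ E_b = (M1 ⊕ K) ⊕ (M2 ⊕ K) = M1 ⊕ M2, so the key drops out. Then M2 = (M1 ⊕ M2) ⊕ M1 over the first 4 bytes.
byte 0: (7a ⊕ a1) ⊕ 72 = db ⊕ 72 = a9
byte 1: (75 ⊕ f9) ⊕ 65 = 8c ⊕ 65 = e9
byte 2: (c3 ⊕ a2) ⊕ 61 = 61 ⊕ 61 = 00
byte 3: (f4 ⊕ 3d) ⊕ 64 = c9 ⊕ 64 = ad

a9 e9 00 ad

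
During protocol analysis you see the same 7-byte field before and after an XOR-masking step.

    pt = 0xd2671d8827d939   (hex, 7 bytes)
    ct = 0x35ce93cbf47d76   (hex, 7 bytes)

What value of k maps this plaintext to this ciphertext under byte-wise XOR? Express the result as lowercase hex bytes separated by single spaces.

e7 a9 8e 43 d3 a4 4f

Since ct = pt ⊕ k, XORing both sides with pt gives k = pt ⊕ ct.
byte 0: d2 ^ 35 = e7
byte 1: 67 ^ ce = a9
byte 2: 1d ^ 93 = 8e
byte 3: 88 ^ cb = 43
byte 4: 27 ^ f4 = d3
byte 5: d9 ^ 7d = a4
byte 6: 39 ^ 76 = 4f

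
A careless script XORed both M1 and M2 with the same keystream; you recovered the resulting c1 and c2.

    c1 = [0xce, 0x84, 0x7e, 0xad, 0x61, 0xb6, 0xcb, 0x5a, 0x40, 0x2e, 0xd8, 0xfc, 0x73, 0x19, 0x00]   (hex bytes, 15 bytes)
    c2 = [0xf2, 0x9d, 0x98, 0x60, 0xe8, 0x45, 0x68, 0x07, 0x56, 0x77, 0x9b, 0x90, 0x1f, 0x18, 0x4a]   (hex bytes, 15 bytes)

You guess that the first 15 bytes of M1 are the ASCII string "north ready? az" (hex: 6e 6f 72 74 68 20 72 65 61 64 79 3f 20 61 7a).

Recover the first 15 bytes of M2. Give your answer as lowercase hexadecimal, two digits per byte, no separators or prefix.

First, c1 ⊕ c2 = (M1 ⊕ K) ⊕ (M2 ⊕ K) = M1 ⊕ M2, so the key drops out. Then M2 = (M1 ⊕ M2) ⊕ M1 over the first 15 bytes.
byte 0: (ce ⊕ f2) ⊕ 6e = 3c ⊕ 6e = 52
byte 1: (84 ⊕ 9d) ⊕ 6f = 19 ⊕ 6f = 76
byte 2: (7e ⊕ 98) ⊕ 72 = e6 ⊕ 72 = 94
byte 3: (ad ⊕ 60) ⊕ 74 = cd ⊕ 74 = b9
byte 4: (61 ⊕ e8) ⊕ 68 = 89 ⊕ 68 = e1
byte 5: (b6 ⊕ 45) ⊕ 20 = f3 ⊕ 20 = d3
byte 6: (cb ⊕ 68) ⊕ 72 = a3 ⊕ 72 = d1
byte 7: (5a ⊕ 07) ⊕ 65 = 5d ⊕ 65 = 38
byte 8: (40 ⊕ 56) ⊕ 61 = 16 ⊕ 61 = 77
byte 9: (2e ⊕ 77) ⊕ 64 = 59 ⊕ 64 = 3d
byte 10: (d8 ⊕ 9b) ⊕ 79 = 43 ⊕ 79 = 3a
byte 11: (fc ⊕ 90) ⊕ 3f = 6c ⊕ 3f = 53
byte 12: (73 ⊕ 1f) ⊕ 20 = 6c ⊕ 20 = 4c
byte 13: (19 ⊕ 18) ⊕ 61 = 01 ⊕ 61 = 60
byte 14: (00 ⊕ 4a) ⊕ 7a = 4a ⊕ 7a = 30

527694b9e1d3d138773d3a534c6030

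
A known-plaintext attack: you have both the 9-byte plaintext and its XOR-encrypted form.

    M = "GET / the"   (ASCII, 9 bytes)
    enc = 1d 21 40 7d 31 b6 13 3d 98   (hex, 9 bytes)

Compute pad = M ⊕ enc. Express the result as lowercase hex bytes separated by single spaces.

5a 64 14 5d 1e 96 67 55 fd

Since enc = M ⊕ pad, XORing both sides with M gives pad = M ⊕ enc.
 71 XOR  29 =  90
 69 XOR  33 = 100
 84 XOR  64 =  20
 32 XOR 125 =  93
 47 XOR  49 =  30
 32 XOR 182 = 150
116 XOR  19 = 103
104 XOR  61 =  85
101 XOR 152 = 253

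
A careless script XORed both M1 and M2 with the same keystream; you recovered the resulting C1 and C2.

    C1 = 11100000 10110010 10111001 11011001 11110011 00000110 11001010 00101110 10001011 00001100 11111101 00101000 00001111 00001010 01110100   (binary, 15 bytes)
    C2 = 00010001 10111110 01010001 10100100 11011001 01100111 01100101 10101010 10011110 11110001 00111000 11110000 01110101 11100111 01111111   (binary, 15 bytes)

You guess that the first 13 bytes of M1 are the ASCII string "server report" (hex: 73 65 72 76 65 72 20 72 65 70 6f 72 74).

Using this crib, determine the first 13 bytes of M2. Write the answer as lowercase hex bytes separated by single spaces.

82 69 9a 0b 4f 13 8f f6 70 8d aa aa 0e

First, C1 ⊕ C2 = (M1 ⊕ K) ⊕ (M2 ⊕ K) = M1 ⊕ M2, so the key drops out. Then M2 = (M1 ⊕ M2) ⊕ M1 over the first 13 bytes.
byte 0: (e0 ⊕ 11) ⊕ 73 = f1 ⊕ 73 = 82
byte 1: (b2 ⊕ be) ⊕ 65 = 0c ⊕ 65 = 69
byte 2: (b9 ⊕ 51) ⊕ 72 = e8 ⊕ 72 = 9a
byte 3: (d9 ⊕ a4) ⊕ 76 = 7d ⊕ 76 = 0b
byte 4: (f3 ⊕ d9) ⊕ 65 = 2a ⊕ 65 = 4f
byte 5: (06 ⊕ 67) ⊕ 72 = 61 ⊕ 72 = 13
byte 6: (ca ⊕ 65) ⊕ 20 = af ⊕ 20 = 8f
byte 7: (2e ⊕ aa) ⊕ 72 = 84 ⊕ 72 = f6
byte 8: (8b ⊕ 9e) ⊕ 65 = 15 ⊕ 65 = 70
byte 9: (0c ⊕ f1) ⊕ 70 = fd ⊕ 70 = 8d
byte 10: (fd ⊕ 38) ⊕ 6f = c5 ⊕ 6f = aa
byte 11: (28 ⊕ f0) ⊕ 72 = d8 ⊕ 72 = aa
byte 12: (0f ⊕ 75) ⊕ 74 = 7a ⊕ 74 = 0e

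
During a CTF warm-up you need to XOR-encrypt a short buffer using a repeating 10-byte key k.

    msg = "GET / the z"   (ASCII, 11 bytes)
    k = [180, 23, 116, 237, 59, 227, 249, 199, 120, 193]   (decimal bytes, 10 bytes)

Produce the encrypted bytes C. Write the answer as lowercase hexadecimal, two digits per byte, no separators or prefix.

The 10-byte key repeats, so the effective keystream is b4 17 74 ed 3b e3 f9 c7 78 c1 b4.
byte 0: 47 XOR b4 = f3
byte 1: 45 XOR 17 = 52
byte 2: 54 XOR 74 = 20
byte 3: 20 XOR ed = cd
byte 4: 2f XOR 3b = 14
byte 5: 20 XOR e3 = c3
byte 6: 74 XOR f9 = 8d
byte 7: 68 XOR c7 = af
byte 8: 65 XOR 78 = 1d
byte 9: 20 XOR c1 = e1
byte 10: 7a XOR b4 = ce

f35220cd14c38daf1de1ce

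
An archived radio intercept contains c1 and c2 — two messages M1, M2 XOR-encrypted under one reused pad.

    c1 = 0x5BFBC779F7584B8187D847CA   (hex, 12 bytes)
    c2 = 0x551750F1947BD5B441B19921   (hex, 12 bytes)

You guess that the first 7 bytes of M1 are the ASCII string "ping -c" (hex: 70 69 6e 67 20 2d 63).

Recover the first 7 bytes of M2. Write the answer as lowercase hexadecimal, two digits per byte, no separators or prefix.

First, c1 ⊕ c2 = (M1 ⊕ K) ⊕ (M2 ⊕ K) = M1 ⊕ M2, so the key drops out. Then M2 = (M1 ⊕ M2) ⊕ M1 over the first 7 bytes.
byte 0: (5b xor 55) xor 70 = 0e xor 70 = 7e
byte 1: (fb xor 17) xor 69 = ec xor 69 = 85
byte 2: (c7 xor 50) xor 6e = 97 xor 6e = f9
byte 3: (79 xor f1) xor 67 = 88 xor 67 = ef
byte 4: (f7 xor 94) xor 20 = 63 xor 20 = 43
byte 5: (58 xor 7b) xor 2d = 23 xor 2d = 0e
byte 6: (4b xor d5) xor 63 = 9e xor 63 = fd

7e85f9ef430efd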